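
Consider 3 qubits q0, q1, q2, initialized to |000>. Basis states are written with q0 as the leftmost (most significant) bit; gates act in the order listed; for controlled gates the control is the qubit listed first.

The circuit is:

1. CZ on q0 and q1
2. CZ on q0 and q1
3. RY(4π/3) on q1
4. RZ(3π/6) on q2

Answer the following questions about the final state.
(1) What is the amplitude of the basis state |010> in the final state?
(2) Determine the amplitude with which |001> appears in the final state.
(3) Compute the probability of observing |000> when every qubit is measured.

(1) The final state's coefficient on |010> equals -sqrt(3)*exp(3*I*pi/4)/2. Key observation: steps 1-2 multiply out to the identity, so the circuit reduces to the remaining gates.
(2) |001> carries amplitude 0 in the final state.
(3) A full measurement returns |000> with probability 1/4.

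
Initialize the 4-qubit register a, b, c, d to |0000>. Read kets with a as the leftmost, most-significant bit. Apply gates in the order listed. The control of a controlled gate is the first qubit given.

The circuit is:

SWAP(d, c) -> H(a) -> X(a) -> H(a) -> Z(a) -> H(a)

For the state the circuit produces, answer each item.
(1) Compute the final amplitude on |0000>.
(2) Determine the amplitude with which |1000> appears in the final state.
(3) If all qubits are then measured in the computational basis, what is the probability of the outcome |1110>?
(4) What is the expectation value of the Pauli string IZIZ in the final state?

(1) The final state's coefficient on |0000> equals sqrt(2)/2. Key observation: the block from step 2 through step 5 cancels to the identity and can be dropped.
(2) |1000> carries amplitude sqrt(2)/2 in the final state.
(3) The probability of measuring |1110> is 0.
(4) The observable IZIZ averages to 1.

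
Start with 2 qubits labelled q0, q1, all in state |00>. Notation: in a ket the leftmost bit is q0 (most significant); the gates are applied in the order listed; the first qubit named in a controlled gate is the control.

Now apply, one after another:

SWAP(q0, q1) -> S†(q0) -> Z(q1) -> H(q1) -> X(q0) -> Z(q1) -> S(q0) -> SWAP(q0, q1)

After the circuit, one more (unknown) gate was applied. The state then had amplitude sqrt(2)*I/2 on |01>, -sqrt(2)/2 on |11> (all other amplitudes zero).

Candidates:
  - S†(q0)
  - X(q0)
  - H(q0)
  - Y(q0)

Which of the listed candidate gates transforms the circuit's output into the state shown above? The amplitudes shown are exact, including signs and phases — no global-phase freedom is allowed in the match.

The applied gate was S†(q0).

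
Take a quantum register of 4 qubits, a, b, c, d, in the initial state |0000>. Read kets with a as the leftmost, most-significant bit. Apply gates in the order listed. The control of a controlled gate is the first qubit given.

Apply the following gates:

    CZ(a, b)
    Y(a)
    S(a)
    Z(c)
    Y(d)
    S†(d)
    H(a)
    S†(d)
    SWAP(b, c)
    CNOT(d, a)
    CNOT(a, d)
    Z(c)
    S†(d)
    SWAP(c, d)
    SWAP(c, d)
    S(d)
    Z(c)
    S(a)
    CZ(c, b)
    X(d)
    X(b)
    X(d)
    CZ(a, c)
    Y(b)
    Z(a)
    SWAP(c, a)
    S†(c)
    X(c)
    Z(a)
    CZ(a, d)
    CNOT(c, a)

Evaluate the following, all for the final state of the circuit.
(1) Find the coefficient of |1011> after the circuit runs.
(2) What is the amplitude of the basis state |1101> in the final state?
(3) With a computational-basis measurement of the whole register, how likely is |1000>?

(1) The amplitude on |1011> is -sqrt(2)/2. Key observation: gates 12-17 undo each other exactly, leaving only the rest of the circuit to track.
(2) |1101> carries amplitude 0 in the final state.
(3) The probability of measuring |1000> is 0.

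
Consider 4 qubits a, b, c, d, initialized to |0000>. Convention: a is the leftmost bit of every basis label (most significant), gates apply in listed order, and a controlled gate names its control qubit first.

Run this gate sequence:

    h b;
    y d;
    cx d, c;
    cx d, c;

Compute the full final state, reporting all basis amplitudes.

The resulting statevector has amplitude sqrt(2)*I/2 on |0001>, sqrt(2)*I/2 on |0101>, and 0 on every other basis state. Key observation: gates 3-4 undo each other exactly, leaving only the rest of the circuit to track.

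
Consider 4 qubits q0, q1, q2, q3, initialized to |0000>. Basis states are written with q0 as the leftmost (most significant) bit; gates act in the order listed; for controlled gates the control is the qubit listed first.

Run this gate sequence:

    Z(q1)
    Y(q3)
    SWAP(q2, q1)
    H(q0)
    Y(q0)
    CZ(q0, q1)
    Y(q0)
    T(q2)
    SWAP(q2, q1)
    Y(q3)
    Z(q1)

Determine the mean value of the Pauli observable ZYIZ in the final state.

In the final state, ZYIZ has expectation 0.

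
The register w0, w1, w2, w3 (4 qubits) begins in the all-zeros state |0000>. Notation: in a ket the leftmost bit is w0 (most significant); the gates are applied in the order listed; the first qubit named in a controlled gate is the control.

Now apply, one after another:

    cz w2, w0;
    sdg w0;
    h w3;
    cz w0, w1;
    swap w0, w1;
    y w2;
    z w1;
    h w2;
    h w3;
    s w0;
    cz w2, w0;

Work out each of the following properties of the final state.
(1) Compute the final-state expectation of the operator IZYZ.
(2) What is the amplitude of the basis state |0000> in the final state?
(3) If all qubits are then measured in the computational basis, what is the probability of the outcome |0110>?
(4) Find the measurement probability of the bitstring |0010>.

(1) The observable IZYZ averages to 0.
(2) The final state's coefficient on |0000> equals sqrt(2)*I/2.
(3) The probability of measuring |0110> is 0.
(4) The probability of measuring |0010> is 1/2.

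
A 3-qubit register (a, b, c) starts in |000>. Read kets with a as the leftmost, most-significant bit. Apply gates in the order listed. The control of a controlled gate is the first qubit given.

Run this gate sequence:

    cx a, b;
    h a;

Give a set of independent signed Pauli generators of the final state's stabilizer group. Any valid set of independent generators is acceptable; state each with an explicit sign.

One valid set of independent stabilizer generators is +XII, +IZI, +IIZ (any independent generating set of the same group is equally correct).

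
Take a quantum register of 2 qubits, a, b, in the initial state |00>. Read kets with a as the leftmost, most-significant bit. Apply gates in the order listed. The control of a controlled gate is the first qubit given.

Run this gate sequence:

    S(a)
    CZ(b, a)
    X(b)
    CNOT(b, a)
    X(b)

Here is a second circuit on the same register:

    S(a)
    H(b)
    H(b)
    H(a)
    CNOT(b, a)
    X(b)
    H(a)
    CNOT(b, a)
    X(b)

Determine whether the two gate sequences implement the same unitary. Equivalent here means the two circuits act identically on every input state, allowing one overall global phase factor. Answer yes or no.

Yes, they are equivalent — the unitaries differ by at most a global phase.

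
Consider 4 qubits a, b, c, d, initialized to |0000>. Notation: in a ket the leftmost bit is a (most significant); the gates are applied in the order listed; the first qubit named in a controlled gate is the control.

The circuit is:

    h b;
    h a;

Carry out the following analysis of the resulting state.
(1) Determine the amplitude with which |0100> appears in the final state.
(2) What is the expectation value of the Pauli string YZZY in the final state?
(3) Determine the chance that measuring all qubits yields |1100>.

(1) |0100> carries amplitude 1/2 in the final state.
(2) In the final state, YZZY has expectation 0.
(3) A full measurement returns |1100> with probability 1/4.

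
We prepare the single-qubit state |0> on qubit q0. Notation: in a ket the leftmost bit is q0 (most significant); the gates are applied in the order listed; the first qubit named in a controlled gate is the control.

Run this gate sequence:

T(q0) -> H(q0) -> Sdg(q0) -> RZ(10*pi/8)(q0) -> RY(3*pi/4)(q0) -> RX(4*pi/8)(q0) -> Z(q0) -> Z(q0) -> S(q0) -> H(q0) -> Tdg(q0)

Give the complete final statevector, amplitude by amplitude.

The resulting statevector has amplitude sqrt(2)*(-sqrt(2 - sqrt(2)) + sqrt(sqrt(2) + 2)*exp(3*I*pi/4))*exp(3*I*pi/8)/4 on |0>, sqrt(2)*(-sqrt(2 - sqrt(2)) + sqrt(sqrt(2) + 2)*exp(I*pi/4))*exp(3*I*pi/8)/4 on |1>.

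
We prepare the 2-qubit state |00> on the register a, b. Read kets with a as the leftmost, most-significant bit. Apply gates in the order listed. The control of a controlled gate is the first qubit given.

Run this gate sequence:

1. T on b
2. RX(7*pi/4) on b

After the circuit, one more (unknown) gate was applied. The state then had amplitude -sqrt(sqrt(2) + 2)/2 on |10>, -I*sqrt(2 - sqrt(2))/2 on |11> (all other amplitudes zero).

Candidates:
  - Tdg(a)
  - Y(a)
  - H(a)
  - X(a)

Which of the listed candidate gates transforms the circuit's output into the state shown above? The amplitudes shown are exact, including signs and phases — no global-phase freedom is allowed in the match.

The applied gate was X(a).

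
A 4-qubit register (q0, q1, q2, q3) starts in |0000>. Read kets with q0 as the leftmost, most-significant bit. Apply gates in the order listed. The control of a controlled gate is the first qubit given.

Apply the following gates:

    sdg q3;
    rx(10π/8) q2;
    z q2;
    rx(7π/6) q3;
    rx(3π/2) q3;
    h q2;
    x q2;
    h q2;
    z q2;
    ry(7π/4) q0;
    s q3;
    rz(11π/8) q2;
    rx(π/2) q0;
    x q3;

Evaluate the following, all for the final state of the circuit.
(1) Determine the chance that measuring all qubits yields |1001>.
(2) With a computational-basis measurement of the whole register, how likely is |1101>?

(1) The probability of measuring |1001> is 1/16 - sqrt(2)/32. Key observation: the block from step 6 through step 9 cancels to the identity and can be dropped.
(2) The probability of measuring |1101> is 0.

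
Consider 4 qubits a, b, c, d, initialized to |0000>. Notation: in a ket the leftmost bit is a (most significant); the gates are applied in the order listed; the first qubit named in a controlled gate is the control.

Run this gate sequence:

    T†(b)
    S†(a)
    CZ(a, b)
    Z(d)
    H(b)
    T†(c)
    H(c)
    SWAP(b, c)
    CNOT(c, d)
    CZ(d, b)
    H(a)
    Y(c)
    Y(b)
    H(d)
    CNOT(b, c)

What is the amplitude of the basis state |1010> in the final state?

The final state's coefficient on |1010> equals 1/4.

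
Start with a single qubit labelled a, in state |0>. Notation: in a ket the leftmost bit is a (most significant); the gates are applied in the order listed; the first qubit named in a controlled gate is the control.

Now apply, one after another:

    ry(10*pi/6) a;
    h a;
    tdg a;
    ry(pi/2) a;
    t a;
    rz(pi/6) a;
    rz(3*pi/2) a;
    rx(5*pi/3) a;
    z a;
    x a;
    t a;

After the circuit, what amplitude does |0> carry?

The final state's coefficient on |0> equals -sqrt(3)*exp(5*I*pi/12)/8 - 3*exp(5*I*pi/6)/8 - exp(5*I*pi/12)/8 - exp(2*I*pi/3)/8 - sqrt(3)*exp(5*I*pi/6)/8 - sqrt(3)*exp(I*pi/12)/8 + 3*exp(I*pi/12)/8 + sqrt(3)*exp(2*I*pi/3)/8.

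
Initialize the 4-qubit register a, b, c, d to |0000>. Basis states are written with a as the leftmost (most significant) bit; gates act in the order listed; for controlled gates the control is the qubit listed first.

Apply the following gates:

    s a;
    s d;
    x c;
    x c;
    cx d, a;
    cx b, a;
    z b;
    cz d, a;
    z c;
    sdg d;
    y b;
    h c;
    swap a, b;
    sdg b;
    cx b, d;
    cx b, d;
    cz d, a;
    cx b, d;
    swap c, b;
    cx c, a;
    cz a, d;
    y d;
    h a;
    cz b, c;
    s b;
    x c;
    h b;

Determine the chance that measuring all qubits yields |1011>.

A full measurement returns |1011> with probability 1/4. Key observation: the block from step 15 through step 16 cancels to the identity and can be dropped.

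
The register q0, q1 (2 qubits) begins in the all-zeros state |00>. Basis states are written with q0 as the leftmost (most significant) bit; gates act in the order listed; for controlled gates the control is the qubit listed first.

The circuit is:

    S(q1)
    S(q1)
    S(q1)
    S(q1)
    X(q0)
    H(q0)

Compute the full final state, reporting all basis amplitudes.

The final amplitudes are sqrt(2)/2 on |00>, 0 on |01>, -sqrt(2)/2 on |10>, 0 on |11>. Key observation: the block from step 1 through step 4 cancels to the identity and can be dropped.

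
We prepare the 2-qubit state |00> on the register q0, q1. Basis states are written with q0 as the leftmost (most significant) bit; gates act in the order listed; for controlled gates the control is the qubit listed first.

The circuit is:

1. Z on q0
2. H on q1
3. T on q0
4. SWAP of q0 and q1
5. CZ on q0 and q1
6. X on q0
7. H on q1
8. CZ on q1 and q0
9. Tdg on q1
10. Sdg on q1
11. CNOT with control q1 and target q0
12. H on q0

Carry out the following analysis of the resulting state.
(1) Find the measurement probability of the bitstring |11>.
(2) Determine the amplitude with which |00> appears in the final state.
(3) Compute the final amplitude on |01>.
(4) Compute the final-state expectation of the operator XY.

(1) A full measurement returns |11> with probability 1/2.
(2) |00> carries amplitude sqrt(2)/2 in the final state.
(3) The amplitude on |01> is 0.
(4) The observable XY averages to sqrt(2)/2.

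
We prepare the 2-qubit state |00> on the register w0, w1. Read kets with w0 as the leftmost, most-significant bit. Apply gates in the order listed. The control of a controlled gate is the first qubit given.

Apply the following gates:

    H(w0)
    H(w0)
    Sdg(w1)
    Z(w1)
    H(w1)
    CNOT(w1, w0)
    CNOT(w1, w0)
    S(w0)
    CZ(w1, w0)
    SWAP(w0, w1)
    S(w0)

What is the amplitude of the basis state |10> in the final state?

|10> carries amplitude sqrt(2)*I/2 in the final state.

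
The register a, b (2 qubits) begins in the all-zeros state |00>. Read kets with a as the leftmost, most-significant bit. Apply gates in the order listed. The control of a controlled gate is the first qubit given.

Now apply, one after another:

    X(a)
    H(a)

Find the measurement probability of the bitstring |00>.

A full measurement returns |00> with probability 1/2.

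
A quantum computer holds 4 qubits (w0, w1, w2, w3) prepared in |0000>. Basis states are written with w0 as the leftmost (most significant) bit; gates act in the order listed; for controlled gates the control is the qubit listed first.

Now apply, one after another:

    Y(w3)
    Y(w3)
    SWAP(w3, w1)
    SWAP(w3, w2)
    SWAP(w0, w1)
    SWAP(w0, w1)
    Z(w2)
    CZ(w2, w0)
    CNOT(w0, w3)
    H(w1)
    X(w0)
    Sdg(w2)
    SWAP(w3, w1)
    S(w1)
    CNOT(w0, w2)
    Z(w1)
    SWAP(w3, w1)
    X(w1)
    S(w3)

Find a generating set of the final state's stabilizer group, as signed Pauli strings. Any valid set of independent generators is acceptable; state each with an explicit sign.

One valid set of independent stabilizer generators is +IXII, -ZIII, -IIZI, +IIIZ (any independent generating set of the same group is equally correct). Key observation: the block from step 5 through step 6 cancels to the identity and can be dropped.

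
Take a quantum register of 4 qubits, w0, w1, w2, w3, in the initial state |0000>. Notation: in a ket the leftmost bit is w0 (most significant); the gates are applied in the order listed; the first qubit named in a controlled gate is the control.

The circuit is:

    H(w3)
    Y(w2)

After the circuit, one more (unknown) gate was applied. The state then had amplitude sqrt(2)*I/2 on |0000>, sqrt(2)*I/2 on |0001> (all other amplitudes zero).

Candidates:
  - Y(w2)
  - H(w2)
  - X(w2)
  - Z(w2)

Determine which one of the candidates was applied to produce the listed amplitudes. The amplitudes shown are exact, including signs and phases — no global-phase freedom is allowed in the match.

It was X(w2) that produced the state shown.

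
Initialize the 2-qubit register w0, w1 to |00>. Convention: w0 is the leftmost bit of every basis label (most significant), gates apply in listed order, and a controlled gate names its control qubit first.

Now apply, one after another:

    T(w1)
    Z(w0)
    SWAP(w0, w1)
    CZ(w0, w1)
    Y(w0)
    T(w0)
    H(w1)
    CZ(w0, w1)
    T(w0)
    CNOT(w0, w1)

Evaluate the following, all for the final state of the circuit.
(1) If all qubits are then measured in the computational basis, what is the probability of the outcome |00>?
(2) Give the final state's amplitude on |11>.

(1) The probability of measuring |00> is 0.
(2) The final state's coefficient on |11> equals -sqrt(2)/2.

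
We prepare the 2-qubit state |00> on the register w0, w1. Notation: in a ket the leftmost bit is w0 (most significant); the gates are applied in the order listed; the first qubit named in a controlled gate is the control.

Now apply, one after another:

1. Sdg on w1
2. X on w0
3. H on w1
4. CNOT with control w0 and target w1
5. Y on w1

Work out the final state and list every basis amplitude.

The resulting statevector has amplitude 0 on |00>, 0 on |01>, -sqrt(2)*I/2 on |10>, sqrt(2)*I/2 on |11>.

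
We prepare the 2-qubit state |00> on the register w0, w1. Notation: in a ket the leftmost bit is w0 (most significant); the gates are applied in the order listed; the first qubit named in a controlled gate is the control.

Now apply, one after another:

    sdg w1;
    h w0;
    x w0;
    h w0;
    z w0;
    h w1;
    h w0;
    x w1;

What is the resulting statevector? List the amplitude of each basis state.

The final amplitudes are 1/2 on |00>, 1/2 on |01>, 1/2 on |10>, 1/2 on |11>. Key observation: steps 2-5 multiply out to the identity, so the circuit reduces to the remaining gates.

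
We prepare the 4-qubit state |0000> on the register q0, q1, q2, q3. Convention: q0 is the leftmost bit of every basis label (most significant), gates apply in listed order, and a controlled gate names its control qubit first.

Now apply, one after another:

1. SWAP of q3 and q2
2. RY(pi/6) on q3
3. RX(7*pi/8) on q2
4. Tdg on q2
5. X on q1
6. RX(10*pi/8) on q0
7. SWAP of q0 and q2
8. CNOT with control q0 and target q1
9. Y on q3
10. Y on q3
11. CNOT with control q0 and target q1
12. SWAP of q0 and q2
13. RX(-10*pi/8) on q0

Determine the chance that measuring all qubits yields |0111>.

The probability of measuring |0111> is (2 - sqrt(3))*(sqrt(sqrt(2) + 2) + 2)/16. Key observation: steps 6-13 multiply out to the identity, so the circuit reduces to the remaining gates.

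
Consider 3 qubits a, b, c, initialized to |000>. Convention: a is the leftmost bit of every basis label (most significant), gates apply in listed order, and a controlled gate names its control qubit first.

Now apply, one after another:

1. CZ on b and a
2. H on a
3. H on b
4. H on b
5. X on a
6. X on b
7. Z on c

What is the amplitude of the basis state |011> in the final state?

|011> carries amplitude 0 in the final state.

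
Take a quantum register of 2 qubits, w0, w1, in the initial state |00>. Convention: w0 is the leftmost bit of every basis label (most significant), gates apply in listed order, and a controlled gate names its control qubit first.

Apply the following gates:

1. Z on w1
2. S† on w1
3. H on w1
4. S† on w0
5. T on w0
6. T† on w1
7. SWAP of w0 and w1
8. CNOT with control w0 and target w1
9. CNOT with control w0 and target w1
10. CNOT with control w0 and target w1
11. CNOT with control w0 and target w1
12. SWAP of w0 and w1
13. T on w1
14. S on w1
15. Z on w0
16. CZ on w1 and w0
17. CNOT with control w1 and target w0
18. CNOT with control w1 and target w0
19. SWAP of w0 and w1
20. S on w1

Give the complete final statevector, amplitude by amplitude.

After the circuit, the state carries amplitude sqrt(2)/2 on |00>, 0 on |01>, sqrt(2)*I/2 on |10>, 0 on |11>.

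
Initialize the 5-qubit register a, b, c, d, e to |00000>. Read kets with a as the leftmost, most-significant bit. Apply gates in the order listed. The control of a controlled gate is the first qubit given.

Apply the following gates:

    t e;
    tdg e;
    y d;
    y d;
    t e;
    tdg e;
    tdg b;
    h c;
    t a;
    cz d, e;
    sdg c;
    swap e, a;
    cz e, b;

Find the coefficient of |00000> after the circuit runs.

|00000> carries amplitude sqrt(2)/2 in the final state. Key observation: the block from step 1 through step 6 cancels to the identity and can be dropped.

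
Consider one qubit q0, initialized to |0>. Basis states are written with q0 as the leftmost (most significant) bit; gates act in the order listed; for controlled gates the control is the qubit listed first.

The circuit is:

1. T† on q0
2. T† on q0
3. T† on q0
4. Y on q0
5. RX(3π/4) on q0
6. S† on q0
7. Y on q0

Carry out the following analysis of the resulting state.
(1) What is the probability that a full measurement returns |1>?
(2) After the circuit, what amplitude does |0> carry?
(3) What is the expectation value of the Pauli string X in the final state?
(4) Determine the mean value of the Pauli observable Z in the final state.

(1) Outcome |1> occurs with probability sqrt(2)/4 + 1/2.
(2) The amplitude on |0> is -I*sqrt(2 - sqrt(2))/2.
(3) The observable X averages to -sqrt(2)/2.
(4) The expectation value of Z is -sqrt(2)/2.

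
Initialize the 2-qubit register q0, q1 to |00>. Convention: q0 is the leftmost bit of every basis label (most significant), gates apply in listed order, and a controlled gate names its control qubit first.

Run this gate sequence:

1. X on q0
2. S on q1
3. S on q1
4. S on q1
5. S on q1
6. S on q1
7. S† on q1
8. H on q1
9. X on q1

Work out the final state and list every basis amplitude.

After the circuit, the state carries amplitude 0 on |00>, 0 on |01>, sqrt(2)/2 on |10>, sqrt(2)/2 on |11>.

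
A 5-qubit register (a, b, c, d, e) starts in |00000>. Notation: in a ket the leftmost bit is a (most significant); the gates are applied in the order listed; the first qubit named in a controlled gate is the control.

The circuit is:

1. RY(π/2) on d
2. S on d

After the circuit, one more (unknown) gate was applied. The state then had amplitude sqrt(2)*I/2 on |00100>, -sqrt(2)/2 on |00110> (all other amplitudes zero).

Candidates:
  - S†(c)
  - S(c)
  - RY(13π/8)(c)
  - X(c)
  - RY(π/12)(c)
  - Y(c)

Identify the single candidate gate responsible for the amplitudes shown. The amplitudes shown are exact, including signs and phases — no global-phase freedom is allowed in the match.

The unique candidate consistent with the amplitudes is Y(c).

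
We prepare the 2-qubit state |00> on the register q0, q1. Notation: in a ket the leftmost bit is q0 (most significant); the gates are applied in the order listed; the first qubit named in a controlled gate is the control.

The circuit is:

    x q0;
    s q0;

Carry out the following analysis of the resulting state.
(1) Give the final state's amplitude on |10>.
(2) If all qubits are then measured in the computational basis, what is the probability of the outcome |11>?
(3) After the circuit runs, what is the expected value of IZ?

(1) |10> carries amplitude I in the final state.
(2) The probability of measuring |11> is 0.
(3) The expectation value of IZ is 1.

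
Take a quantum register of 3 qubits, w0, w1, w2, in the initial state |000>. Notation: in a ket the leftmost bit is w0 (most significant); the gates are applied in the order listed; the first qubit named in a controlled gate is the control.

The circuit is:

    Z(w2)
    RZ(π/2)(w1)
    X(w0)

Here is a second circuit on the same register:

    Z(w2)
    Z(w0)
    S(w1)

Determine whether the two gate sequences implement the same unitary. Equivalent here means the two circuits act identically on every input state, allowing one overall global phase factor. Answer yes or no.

No: there is an input state on which the two circuits produce genuinely different outputs (not merely differing by a phase).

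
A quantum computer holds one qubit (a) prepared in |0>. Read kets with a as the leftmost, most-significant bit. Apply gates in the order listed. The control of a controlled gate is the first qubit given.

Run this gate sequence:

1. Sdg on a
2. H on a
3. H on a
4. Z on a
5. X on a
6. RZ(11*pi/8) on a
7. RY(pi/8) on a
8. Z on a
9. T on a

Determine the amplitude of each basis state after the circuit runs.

The final amplitudes are -exp(11*I*pi/16)*sin(pi/16) on |0>, -exp(15*I*pi/16)*cos(pi/16) on |1>.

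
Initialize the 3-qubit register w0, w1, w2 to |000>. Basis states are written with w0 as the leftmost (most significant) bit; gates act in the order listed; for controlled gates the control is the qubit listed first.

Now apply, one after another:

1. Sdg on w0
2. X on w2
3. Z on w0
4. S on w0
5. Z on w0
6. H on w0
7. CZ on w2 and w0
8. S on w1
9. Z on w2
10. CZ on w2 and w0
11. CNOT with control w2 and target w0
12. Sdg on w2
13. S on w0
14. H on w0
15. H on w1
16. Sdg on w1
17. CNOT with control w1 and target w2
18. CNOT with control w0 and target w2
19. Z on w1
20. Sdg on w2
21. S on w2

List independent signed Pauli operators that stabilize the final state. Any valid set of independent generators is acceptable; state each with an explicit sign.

One valid set of independent stabilizer generators is +XZY, +IYX, -ZZZ (any independent generating set of the same group is equally correct).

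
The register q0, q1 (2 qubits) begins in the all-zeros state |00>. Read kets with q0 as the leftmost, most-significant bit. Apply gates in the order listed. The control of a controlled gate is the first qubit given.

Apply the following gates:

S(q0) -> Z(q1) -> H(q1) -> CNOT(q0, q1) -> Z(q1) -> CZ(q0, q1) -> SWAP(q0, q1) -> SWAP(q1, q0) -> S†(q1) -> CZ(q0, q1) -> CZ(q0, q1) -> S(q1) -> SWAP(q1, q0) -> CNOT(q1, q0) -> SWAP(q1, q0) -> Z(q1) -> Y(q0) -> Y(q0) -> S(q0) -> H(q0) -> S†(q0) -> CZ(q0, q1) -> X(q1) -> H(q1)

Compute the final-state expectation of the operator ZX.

In the final state, ZX has expectation 0.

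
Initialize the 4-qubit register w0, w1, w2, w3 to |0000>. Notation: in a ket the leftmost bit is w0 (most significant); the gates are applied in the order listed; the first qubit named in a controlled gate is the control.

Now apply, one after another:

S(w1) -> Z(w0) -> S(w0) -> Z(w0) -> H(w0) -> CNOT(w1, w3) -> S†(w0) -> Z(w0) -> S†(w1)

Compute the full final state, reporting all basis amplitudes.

The final amplitudes are sqrt(2)/2 on |0000>, sqrt(2)*I/2 on |1000>, and 0 on every other basis state.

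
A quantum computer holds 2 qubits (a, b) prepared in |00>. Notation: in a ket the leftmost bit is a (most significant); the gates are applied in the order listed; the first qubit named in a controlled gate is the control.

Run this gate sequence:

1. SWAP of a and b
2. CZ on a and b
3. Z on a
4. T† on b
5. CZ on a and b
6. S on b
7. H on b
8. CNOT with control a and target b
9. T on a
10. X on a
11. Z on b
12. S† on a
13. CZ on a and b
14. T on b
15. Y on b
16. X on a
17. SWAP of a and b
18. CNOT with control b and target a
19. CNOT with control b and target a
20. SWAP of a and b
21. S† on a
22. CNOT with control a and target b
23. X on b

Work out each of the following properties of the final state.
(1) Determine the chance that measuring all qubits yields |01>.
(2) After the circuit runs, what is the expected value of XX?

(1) A full measurement returns |01> with probability 1/2.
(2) In the final state, XX has expectation 0.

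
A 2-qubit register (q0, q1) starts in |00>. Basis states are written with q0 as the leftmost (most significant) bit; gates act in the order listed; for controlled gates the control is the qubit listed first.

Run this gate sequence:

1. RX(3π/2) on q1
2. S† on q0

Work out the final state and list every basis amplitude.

The final amplitudes are -sqrt(2)/2 on |00>, -sqrt(2)*I/2 on |01>, 0 on |10>, 0 on |11>.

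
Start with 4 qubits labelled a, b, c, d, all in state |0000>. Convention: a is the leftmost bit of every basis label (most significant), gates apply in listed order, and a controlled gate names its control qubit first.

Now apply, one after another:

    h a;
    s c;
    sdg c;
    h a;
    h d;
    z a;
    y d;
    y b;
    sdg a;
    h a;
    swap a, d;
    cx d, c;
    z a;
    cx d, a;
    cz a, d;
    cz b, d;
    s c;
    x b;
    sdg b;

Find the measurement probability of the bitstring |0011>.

A full measurement returns |0011> with probability 1/4. Key observation: the block from step 1 through step 4 cancels to the identity and can be dropped.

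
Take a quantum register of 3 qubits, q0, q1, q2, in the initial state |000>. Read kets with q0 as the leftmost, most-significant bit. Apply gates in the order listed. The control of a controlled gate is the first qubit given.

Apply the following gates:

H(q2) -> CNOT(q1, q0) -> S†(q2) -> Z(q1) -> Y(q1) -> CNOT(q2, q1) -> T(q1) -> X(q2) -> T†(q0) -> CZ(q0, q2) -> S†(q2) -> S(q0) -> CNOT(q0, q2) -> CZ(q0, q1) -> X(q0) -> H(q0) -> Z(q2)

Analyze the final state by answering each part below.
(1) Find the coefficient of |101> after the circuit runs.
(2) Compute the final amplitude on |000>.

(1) |101> carries amplitude 0 in the final state.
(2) The final state's coefficient on |000> equals 1/2.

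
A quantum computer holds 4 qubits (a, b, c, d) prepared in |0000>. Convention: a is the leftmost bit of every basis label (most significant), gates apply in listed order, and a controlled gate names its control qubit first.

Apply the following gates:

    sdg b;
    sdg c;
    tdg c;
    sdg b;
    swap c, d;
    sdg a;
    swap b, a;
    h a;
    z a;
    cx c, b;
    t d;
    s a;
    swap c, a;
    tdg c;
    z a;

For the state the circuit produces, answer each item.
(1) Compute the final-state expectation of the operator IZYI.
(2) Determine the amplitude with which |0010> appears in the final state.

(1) The observable IZYI averages to -sqrt(2)/2.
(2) The final state's coefficient on |0010> equals -sqrt(2)*exp(I*pi/4)/2.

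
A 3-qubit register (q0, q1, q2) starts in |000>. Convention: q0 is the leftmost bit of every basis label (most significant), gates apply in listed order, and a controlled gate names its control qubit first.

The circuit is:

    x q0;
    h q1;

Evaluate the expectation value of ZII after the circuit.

The observable ZII averages to -1.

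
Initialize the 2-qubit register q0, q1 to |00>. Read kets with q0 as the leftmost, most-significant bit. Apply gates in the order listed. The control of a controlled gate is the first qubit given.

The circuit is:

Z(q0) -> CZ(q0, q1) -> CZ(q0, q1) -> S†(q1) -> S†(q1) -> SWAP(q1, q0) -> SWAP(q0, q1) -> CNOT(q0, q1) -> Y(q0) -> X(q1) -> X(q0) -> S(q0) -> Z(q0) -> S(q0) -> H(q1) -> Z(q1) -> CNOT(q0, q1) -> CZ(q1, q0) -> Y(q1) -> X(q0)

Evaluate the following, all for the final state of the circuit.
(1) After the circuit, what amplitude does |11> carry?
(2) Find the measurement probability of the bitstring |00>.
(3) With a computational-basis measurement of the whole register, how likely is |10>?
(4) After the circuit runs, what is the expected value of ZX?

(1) |11> carries amplitude -sqrt(2)/2 in the final state.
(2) A full measurement returns |00> with probability 0.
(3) The probability of measuring |10> is 1/2.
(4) The expectation value of ZX is 1.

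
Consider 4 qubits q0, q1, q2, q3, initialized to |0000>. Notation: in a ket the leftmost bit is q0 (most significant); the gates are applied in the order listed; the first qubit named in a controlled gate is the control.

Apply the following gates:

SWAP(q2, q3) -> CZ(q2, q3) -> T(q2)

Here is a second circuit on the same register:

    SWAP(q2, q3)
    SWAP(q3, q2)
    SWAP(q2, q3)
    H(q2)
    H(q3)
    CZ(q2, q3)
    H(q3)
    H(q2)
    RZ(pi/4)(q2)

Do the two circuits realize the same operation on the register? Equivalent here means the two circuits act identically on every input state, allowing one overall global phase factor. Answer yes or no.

No, they are not equivalent — no single phase factor reconciles the two unitaries.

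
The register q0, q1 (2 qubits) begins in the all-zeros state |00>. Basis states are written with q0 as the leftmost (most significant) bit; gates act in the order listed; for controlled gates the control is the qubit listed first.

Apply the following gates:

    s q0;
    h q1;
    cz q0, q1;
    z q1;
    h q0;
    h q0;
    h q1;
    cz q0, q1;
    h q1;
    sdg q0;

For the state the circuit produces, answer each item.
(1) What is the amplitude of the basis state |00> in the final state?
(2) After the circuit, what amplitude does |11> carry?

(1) The final state's coefficient on |00> equals sqrt(2)/2.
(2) The final state's coefficient on |11> equals 0.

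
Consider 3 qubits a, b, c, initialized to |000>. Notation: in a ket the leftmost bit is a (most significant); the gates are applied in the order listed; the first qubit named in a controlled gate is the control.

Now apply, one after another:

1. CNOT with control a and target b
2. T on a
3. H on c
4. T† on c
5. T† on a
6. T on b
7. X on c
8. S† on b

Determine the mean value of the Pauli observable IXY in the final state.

The expectation value of IXY is 0.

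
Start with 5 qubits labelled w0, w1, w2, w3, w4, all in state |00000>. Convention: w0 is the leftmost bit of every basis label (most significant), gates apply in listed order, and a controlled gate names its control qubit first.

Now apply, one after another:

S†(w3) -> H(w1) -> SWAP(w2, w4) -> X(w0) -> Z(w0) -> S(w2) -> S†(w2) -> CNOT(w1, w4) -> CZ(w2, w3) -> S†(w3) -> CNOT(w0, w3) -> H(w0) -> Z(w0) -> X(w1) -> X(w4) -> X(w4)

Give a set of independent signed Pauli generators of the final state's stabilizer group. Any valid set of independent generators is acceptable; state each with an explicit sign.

The stabilizer group can be generated by +XIIII, +IXIIX, -IZIIZ, +IIZII, -IIIZI, among other valid generating sets. Key observation: the block from step 6 through step 7 cancels to the identity and can be dropped.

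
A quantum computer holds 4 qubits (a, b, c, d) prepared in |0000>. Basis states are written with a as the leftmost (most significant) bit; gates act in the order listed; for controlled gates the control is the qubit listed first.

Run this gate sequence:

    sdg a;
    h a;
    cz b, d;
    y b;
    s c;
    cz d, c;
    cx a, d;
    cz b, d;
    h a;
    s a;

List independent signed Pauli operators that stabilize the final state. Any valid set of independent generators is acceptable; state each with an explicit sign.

One valid set of independent stabilizer generators is +YIIZ, -ZIIX, -IZII, +IIZI (any independent generating set of the same group is equally correct).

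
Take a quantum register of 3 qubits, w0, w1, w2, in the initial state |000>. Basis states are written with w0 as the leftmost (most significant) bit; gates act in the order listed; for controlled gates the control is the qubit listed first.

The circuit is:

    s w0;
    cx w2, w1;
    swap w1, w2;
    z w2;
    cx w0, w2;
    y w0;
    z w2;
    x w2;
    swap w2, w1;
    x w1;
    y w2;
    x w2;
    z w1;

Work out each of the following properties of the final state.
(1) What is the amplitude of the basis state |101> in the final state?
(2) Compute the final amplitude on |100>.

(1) The amplitude on |101> is 0.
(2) |100> carries amplitude -1 in the final state.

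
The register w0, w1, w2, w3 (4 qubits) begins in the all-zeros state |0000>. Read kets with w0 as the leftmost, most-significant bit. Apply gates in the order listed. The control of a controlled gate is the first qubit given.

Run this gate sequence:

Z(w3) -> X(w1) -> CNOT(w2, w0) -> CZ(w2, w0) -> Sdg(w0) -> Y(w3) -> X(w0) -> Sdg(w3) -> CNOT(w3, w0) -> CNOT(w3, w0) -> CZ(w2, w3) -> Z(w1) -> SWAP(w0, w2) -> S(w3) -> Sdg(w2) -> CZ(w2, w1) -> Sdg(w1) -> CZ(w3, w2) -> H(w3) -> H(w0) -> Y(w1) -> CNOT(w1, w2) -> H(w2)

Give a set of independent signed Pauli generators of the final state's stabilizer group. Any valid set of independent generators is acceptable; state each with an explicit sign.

One valid set of independent stabilizer generators is +XIII, -IIXI, -IIIX, +IZII (any independent generating set of the same group is equally correct).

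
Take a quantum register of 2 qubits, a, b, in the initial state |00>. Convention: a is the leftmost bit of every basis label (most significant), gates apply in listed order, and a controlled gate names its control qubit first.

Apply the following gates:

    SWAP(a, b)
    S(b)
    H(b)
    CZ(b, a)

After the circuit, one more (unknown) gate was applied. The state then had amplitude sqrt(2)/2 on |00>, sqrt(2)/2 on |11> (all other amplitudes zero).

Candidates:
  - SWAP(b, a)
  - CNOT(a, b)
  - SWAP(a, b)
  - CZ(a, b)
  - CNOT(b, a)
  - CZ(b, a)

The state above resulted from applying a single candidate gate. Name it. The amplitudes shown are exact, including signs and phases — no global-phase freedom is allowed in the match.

The applied gate was CNOT(b, a).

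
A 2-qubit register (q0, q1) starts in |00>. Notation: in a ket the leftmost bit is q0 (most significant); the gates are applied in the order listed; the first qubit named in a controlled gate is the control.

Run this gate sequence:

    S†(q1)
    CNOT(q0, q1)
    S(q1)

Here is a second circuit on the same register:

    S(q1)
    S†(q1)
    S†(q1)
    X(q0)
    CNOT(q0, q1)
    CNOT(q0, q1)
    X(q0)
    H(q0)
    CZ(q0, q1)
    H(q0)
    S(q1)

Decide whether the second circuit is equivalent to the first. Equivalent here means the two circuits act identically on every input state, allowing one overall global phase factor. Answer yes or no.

No — the two circuits implement different unitaries, even allowing a global phase.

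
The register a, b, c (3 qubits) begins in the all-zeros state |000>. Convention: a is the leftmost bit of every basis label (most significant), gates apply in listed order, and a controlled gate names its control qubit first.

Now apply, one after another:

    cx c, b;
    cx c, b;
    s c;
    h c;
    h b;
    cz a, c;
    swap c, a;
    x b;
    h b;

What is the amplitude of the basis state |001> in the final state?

|001> carries amplitude 0 in the final state. Key observation: the block from step 1 through step 2 cancels to the identity and can be dropped.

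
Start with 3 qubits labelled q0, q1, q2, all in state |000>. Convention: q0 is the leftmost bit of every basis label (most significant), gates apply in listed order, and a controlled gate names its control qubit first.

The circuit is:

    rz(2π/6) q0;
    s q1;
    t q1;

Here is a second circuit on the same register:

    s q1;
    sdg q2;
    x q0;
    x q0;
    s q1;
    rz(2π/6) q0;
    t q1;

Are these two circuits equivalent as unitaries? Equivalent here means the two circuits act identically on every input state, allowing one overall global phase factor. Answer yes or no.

No — the two circuits implement different unitaries, even allowing a global phase.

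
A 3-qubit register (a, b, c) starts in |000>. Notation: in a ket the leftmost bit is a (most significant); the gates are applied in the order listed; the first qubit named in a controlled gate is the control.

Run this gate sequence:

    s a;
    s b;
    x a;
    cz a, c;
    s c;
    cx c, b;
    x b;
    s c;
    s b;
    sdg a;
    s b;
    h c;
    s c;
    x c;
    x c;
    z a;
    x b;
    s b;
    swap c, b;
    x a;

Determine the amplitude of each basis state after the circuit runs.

The resulting statevector has amplitude -sqrt(2)*I/2 on |000>, sqrt(2)/2 on |010>, and 0 on every other basis state.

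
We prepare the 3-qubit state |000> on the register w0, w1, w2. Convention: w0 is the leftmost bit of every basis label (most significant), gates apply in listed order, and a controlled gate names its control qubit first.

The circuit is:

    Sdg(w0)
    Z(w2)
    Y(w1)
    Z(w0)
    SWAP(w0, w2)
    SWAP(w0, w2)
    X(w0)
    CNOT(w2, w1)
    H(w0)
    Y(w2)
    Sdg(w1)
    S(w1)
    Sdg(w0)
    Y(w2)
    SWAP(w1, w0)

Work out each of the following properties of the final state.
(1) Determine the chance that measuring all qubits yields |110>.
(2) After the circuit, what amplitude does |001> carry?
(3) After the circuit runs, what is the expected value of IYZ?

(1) The probability of measuring |110> is 1/2.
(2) |001> carries amplitude 0 in the final state.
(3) The expectation value of IYZ is 1.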